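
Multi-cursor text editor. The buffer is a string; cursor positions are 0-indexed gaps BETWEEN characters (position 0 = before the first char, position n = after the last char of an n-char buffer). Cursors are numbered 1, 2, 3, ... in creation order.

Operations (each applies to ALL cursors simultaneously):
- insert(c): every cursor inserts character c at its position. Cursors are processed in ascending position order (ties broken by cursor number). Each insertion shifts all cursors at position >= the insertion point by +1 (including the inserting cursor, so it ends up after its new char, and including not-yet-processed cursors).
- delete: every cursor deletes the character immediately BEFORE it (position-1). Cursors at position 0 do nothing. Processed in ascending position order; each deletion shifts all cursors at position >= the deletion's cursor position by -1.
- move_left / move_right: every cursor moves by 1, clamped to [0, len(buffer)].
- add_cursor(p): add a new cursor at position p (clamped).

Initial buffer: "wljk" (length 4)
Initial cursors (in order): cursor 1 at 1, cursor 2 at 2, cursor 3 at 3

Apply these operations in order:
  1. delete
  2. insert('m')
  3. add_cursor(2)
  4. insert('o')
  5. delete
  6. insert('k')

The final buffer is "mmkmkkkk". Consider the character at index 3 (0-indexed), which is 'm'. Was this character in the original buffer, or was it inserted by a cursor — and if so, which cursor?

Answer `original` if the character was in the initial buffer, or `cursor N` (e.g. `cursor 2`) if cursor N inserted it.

After op 1 (delete): buffer="k" (len 1), cursors c1@0 c2@0 c3@0, authorship .
After op 2 (insert('m')): buffer="mmmk" (len 4), cursors c1@3 c2@3 c3@3, authorship 123.
After op 3 (add_cursor(2)): buffer="mmmk" (len 4), cursors c4@2 c1@3 c2@3 c3@3, authorship 123.
After op 4 (insert('o')): buffer="mmomoook" (len 8), cursors c4@3 c1@7 c2@7 c3@7, authorship 1243123.
After op 5 (delete): buffer="mmmk" (len 4), cursors c4@2 c1@3 c2@3 c3@3, authorship 123.
After op 6 (insert('k')): buffer="mmkmkkkk" (len 8), cursors c4@3 c1@7 c2@7 c3@7, authorship 1243123.
Authorship (.=original, N=cursor N): 1 2 4 3 1 2 3 .
Index 3: author = 3

Answer: cursor 3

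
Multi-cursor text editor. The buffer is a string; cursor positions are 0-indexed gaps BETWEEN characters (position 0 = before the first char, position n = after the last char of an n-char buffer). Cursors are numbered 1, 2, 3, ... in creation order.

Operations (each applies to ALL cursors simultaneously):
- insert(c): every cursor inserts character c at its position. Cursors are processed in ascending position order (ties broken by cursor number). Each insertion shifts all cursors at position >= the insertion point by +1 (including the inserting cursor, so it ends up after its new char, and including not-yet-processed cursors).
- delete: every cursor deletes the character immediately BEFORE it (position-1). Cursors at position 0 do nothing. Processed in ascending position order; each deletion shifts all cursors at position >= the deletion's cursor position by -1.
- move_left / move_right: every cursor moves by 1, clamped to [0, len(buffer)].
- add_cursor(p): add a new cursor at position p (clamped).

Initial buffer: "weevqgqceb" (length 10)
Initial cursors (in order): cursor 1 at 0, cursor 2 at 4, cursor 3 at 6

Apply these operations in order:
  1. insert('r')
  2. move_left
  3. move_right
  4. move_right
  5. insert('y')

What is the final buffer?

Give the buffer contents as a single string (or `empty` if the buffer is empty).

Answer: rwyeevrqygrqyceb

Derivation:
After op 1 (insert('r')): buffer="rweevrqgrqceb" (len 13), cursors c1@1 c2@6 c3@9, authorship 1....2..3....
After op 2 (move_left): buffer="rweevrqgrqceb" (len 13), cursors c1@0 c2@5 c3@8, authorship 1....2..3....
After op 3 (move_right): buffer="rweevrqgrqceb" (len 13), cursors c1@1 c2@6 c3@9, authorship 1....2..3....
After op 4 (move_right): buffer="rweevrqgrqceb" (len 13), cursors c1@2 c2@7 c3@10, authorship 1....2..3....
After op 5 (insert('y')): buffer="rwyeevrqygrqyceb" (len 16), cursors c1@3 c2@9 c3@13, authorship 1.1...2.2.3.3...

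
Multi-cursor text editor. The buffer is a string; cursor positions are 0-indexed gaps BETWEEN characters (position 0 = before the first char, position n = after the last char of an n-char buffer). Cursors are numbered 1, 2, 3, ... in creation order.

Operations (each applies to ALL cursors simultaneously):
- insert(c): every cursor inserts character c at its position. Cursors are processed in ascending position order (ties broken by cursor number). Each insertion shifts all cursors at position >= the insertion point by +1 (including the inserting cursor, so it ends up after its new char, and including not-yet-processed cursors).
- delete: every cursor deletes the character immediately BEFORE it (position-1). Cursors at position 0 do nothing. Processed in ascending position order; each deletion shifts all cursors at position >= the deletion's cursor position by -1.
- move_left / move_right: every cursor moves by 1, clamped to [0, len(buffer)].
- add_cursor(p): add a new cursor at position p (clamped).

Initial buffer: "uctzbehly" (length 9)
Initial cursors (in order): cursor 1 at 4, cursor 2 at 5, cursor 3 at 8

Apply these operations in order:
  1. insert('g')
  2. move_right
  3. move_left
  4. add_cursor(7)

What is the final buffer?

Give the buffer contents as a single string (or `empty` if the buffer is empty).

Answer: uctzgbgehlgy

Derivation:
After op 1 (insert('g')): buffer="uctzgbgehlgy" (len 12), cursors c1@5 c2@7 c3@11, authorship ....1.2...3.
After op 2 (move_right): buffer="uctzgbgehlgy" (len 12), cursors c1@6 c2@8 c3@12, authorship ....1.2...3.
After op 3 (move_left): buffer="uctzgbgehlgy" (len 12), cursors c1@5 c2@7 c3@11, authorship ....1.2...3.
After op 4 (add_cursor(7)): buffer="uctzgbgehlgy" (len 12), cursors c1@5 c2@7 c4@7 c3@11, authorship ....1.2...3.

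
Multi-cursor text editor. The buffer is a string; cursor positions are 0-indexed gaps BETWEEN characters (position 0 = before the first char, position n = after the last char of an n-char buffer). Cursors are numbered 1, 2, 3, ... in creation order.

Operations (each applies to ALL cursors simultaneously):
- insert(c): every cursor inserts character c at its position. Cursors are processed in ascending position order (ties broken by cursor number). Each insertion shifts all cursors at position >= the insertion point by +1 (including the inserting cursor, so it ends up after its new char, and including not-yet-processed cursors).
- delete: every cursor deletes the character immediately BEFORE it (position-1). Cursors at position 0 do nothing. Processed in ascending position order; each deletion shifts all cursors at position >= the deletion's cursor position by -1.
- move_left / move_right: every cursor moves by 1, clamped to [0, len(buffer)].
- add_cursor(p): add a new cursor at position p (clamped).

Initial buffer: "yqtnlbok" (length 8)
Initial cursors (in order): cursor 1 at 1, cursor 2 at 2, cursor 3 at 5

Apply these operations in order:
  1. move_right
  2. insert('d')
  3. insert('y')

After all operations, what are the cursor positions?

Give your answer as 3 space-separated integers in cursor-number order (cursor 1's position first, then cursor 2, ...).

Answer: 4 7 12

Derivation:
After op 1 (move_right): buffer="yqtnlbok" (len 8), cursors c1@2 c2@3 c3@6, authorship ........
After op 2 (insert('d')): buffer="yqdtdnlbdok" (len 11), cursors c1@3 c2@5 c3@9, authorship ..1.2...3..
After op 3 (insert('y')): buffer="yqdytdynlbdyok" (len 14), cursors c1@4 c2@7 c3@12, authorship ..11.22...33..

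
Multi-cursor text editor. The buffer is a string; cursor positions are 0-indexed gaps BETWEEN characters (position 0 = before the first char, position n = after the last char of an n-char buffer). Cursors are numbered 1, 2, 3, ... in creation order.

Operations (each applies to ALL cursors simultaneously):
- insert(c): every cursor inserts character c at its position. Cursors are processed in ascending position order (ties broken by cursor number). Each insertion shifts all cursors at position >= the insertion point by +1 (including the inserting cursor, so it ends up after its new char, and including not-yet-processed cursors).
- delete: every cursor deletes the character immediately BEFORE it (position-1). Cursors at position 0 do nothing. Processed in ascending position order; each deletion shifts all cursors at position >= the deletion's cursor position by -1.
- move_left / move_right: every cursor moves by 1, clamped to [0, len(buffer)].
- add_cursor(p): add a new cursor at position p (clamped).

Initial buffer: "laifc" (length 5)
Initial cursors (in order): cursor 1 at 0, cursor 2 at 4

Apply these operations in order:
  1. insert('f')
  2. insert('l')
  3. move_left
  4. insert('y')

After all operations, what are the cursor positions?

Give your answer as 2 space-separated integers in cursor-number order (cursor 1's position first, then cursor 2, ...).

After op 1 (insert('f')): buffer="flaiffc" (len 7), cursors c1@1 c2@6, authorship 1....2.
After op 2 (insert('l')): buffer="fllaifflc" (len 9), cursors c1@2 c2@8, authorship 11....22.
After op 3 (move_left): buffer="fllaifflc" (len 9), cursors c1@1 c2@7, authorship 11....22.
After op 4 (insert('y')): buffer="fyllaiffylc" (len 11), cursors c1@2 c2@9, authorship 111....222.

Answer: 2 9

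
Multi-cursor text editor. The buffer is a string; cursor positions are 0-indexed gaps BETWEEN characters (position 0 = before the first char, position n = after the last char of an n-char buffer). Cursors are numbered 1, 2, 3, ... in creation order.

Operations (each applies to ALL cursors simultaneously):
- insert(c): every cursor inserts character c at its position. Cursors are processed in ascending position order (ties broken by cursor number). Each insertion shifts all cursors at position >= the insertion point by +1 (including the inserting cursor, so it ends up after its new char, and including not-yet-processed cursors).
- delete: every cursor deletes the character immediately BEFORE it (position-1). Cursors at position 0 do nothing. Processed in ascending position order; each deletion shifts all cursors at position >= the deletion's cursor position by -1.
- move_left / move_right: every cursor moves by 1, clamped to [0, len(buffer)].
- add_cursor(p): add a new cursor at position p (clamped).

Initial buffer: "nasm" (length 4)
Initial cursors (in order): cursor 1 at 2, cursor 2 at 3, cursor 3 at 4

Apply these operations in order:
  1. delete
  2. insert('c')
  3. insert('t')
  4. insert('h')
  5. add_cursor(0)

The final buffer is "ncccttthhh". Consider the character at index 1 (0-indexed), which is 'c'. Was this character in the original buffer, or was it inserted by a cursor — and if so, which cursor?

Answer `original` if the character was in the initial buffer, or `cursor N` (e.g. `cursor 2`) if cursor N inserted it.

Answer: cursor 1

Derivation:
After op 1 (delete): buffer="n" (len 1), cursors c1@1 c2@1 c3@1, authorship .
After op 2 (insert('c')): buffer="nccc" (len 4), cursors c1@4 c2@4 c3@4, authorship .123
After op 3 (insert('t')): buffer="ncccttt" (len 7), cursors c1@7 c2@7 c3@7, authorship .123123
After op 4 (insert('h')): buffer="ncccttthhh" (len 10), cursors c1@10 c2@10 c3@10, authorship .123123123
After op 5 (add_cursor(0)): buffer="ncccttthhh" (len 10), cursors c4@0 c1@10 c2@10 c3@10, authorship .123123123
Authorship (.=original, N=cursor N): . 1 2 3 1 2 3 1 2 3
Index 1: author = 1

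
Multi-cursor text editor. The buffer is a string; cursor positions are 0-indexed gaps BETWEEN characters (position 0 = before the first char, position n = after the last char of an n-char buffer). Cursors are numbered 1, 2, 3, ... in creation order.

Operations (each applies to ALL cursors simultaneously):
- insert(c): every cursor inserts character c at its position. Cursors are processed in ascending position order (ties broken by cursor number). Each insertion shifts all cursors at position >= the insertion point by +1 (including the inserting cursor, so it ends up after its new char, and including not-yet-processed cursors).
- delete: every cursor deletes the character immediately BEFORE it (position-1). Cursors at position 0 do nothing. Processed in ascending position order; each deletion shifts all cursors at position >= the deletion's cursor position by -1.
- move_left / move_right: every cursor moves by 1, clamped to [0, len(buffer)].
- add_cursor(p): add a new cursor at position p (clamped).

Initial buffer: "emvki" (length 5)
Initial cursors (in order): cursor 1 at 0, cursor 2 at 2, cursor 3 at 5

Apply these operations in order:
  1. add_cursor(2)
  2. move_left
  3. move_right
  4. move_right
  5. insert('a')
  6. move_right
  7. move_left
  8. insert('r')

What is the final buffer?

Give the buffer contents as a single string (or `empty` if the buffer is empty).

Answer: emarvaarrkira

Derivation:
After op 1 (add_cursor(2)): buffer="emvki" (len 5), cursors c1@0 c2@2 c4@2 c3@5, authorship .....
After op 2 (move_left): buffer="emvki" (len 5), cursors c1@0 c2@1 c4@1 c3@4, authorship .....
After op 3 (move_right): buffer="emvki" (len 5), cursors c1@1 c2@2 c4@2 c3@5, authorship .....
After op 4 (move_right): buffer="emvki" (len 5), cursors c1@2 c2@3 c4@3 c3@5, authorship .....
After op 5 (insert('a')): buffer="emavaakia" (len 9), cursors c1@3 c2@6 c4@6 c3@9, authorship ..1.24..3
After op 6 (move_right): buffer="emavaakia" (len 9), cursors c1@4 c2@7 c4@7 c3@9, authorship ..1.24..3
After op 7 (move_left): buffer="emavaakia" (len 9), cursors c1@3 c2@6 c4@6 c3@8, authorship ..1.24..3
After op 8 (insert('r')): buffer="emarvaarrkira" (len 13), cursors c1@4 c2@9 c4@9 c3@12, authorship ..11.2424..33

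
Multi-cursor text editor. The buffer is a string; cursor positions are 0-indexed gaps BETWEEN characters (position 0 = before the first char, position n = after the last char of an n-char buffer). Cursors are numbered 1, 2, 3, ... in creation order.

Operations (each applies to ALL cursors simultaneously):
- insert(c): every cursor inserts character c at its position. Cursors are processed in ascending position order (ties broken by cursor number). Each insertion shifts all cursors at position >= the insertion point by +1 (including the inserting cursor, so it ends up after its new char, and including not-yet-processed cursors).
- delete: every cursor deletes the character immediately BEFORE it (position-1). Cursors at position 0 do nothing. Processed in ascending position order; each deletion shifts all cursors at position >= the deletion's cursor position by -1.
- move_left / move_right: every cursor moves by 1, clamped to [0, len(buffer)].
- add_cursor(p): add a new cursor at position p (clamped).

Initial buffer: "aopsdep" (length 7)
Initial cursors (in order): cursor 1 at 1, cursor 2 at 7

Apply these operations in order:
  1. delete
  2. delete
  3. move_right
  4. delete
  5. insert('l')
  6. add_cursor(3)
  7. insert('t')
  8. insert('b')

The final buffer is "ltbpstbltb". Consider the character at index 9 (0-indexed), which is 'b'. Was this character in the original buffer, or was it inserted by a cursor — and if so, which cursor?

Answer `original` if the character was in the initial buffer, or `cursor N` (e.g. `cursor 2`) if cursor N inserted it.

Answer: cursor 2

Derivation:
After op 1 (delete): buffer="opsde" (len 5), cursors c1@0 c2@5, authorship .....
After op 2 (delete): buffer="opsd" (len 4), cursors c1@0 c2@4, authorship ....
After op 3 (move_right): buffer="opsd" (len 4), cursors c1@1 c2@4, authorship ....
After op 4 (delete): buffer="ps" (len 2), cursors c1@0 c2@2, authorship ..
After op 5 (insert('l')): buffer="lpsl" (len 4), cursors c1@1 c2@4, authorship 1..2
After op 6 (add_cursor(3)): buffer="lpsl" (len 4), cursors c1@1 c3@3 c2@4, authorship 1..2
After op 7 (insert('t')): buffer="ltpstlt" (len 7), cursors c1@2 c3@5 c2@7, authorship 11..322
After op 8 (insert('b')): buffer="ltbpstbltb" (len 10), cursors c1@3 c3@7 c2@10, authorship 111..33222
Authorship (.=original, N=cursor N): 1 1 1 . . 3 3 2 2 2
Index 9: author = 2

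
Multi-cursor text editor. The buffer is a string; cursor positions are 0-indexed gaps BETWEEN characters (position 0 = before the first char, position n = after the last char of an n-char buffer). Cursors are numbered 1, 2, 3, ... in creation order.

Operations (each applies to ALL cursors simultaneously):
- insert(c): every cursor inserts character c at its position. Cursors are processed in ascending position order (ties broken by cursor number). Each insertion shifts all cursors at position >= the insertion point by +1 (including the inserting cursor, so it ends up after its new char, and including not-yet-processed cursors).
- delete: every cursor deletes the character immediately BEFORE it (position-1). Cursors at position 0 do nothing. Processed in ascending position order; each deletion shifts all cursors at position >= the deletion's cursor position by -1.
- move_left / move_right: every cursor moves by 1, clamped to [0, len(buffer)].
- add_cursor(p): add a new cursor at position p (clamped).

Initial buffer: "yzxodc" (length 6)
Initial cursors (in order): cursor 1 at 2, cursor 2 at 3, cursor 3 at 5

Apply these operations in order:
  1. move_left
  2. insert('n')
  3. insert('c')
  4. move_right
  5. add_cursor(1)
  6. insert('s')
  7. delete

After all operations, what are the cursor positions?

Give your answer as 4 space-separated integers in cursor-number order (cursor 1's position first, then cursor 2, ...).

Answer: 4 7 11 1

Derivation:
After op 1 (move_left): buffer="yzxodc" (len 6), cursors c1@1 c2@2 c3@4, authorship ......
After op 2 (insert('n')): buffer="ynznxondc" (len 9), cursors c1@2 c2@4 c3@7, authorship .1.2..3..
After op 3 (insert('c')): buffer="ynczncxoncdc" (len 12), cursors c1@3 c2@6 c3@10, authorship .11.22..33..
After op 4 (move_right): buffer="ynczncxoncdc" (len 12), cursors c1@4 c2@7 c3@11, authorship .11.22..33..
After op 5 (add_cursor(1)): buffer="ynczncxoncdc" (len 12), cursors c4@1 c1@4 c2@7 c3@11, authorship .11.22..33..
After op 6 (insert('s')): buffer="ysnczsncxsoncdsc" (len 16), cursors c4@2 c1@6 c2@10 c3@15, authorship .411.122.2.33.3.
After op 7 (delete): buffer="ynczncxoncdc" (len 12), cursors c4@1 c1@4 c2@7 c3@11, authorship .11.22..33..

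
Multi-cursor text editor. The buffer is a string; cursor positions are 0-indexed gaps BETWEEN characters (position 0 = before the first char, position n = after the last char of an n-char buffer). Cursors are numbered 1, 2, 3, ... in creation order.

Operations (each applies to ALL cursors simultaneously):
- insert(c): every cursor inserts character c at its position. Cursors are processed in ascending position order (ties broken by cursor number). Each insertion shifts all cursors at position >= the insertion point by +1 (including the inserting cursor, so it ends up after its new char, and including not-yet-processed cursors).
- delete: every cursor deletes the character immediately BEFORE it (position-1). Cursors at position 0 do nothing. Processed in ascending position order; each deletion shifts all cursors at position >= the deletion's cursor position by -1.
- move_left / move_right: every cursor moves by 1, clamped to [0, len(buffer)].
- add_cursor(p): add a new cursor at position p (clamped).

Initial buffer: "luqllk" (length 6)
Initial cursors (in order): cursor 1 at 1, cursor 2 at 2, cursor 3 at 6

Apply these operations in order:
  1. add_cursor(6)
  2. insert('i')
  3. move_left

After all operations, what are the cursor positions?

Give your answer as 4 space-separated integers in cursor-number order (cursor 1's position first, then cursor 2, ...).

Answer: 1 3 9 9

Derivation:
After op 1 (add_cursor(6)): buffer="luqllk" (len 6), cursors c1@1 c2@2 c3@6 c4@6, authorship ......
After op 2 (insert('i')): buffer="liuiqllkii" (len 10), cursors c1@2 c2@4 c3@10 c4@10, authorship .1.2....34
After op 3 (move_left): buffer="liuiqllkii" (len 10), cursors c1@1 c2@3 c3@9 c4@9, authorship .1.2....34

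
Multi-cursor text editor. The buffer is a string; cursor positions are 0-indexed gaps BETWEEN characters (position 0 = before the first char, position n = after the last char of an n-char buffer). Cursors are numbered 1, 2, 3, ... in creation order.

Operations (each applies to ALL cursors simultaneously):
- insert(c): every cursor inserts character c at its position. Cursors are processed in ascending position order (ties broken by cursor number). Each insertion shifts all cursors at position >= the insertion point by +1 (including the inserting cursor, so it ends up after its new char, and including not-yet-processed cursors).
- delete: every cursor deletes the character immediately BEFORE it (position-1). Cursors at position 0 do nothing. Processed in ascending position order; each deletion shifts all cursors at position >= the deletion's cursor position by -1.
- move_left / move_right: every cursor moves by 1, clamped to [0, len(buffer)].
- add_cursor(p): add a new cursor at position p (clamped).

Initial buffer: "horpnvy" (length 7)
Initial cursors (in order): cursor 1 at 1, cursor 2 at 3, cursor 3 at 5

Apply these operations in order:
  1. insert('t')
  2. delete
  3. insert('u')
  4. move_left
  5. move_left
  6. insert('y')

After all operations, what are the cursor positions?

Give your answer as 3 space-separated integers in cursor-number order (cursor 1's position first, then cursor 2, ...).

Answer: 1 5 9

Derivation:
After op 1 (insert('t')): buffer="htortpntvy" (len 10), cursors c1@2 c2@5 c3@8, authorship .1..2..3..
After op 2 (delete): buffer="horpnvy" (len 7), cursors c1@1 c2@3 c3@5, authorship .......
After op 3 (insert('u')): buffer="huorupnuvy" (len 10), cursors c1@2 c2@5 c3@8, authorship .1..2..3..
After op 4 (move_left): buffer="huorupnuvy" (len 10), cursors c1@1 c2@4 c3@7, authorship .1..2..3..
After op 5 (move_left): buffer="huorupnuvy" (len 10), cursors c1@0 c2@3 c3@6, authorship .1..2..3..
After op 6 (insert('y')): buffer="yhuoyrupynuvy" (len 13), cursors c1@1 c2@5 c3@9, authorship 1.1.2.2.3.3..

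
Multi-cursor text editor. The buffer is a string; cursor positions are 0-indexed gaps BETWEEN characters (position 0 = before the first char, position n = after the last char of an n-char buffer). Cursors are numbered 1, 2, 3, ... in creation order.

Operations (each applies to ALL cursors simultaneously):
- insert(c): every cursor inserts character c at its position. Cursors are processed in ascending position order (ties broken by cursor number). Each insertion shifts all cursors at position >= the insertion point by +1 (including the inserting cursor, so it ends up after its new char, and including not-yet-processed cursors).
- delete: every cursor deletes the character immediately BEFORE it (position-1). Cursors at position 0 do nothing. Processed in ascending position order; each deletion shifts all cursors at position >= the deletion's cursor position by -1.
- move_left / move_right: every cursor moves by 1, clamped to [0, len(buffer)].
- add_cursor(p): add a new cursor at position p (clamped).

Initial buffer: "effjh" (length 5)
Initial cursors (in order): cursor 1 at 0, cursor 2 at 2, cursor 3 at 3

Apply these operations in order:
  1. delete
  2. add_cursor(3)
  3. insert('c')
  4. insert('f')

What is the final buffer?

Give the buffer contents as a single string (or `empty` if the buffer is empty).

Answer: cfeccffjhcf

Derivation:
After op 1 (delete): buffer="ejh" (len 3), cursors c1@0 c2@1 c3@1, authorship ...
After op 2 (add_cursor(3)): buffer="ejh" (len 3), cursors c1@0 c2@1 c3@1 c4@3, authorship ...
After op 3 (insert('c')): buffer="ceccjhc" (len 7), cursors c1@1 c2@4 c3@4 c4@7, authorship 1.23..4
After op 4 (insert('f')): buffer="cfeccffjhcf" (len 11), cursors c1@2 c2@7 c3@7 c4@11, authorship 11.2323..44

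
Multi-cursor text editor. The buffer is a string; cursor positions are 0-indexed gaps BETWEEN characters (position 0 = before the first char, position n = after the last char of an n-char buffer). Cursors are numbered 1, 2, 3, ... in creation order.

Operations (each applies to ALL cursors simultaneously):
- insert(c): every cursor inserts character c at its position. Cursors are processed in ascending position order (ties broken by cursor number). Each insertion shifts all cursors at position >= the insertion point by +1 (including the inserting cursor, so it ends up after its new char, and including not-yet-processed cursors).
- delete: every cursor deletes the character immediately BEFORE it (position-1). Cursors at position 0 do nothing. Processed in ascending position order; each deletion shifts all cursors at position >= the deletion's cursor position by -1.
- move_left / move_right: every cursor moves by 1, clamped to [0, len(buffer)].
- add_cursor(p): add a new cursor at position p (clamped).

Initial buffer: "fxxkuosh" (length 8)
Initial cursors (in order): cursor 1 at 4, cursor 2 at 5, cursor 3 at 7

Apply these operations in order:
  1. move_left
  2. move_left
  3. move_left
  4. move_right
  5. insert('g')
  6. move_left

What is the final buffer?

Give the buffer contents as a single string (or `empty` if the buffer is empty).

Answer: fxgxgkugosh

Derivation:
After op 1 (move_left): buffer="fxxkuosh" (len 8), cursors c1@3 c2@4 c3@6, authorship ........
After op 2 (move_left): buffer="fxxkuosh" (len 8), cursors c1@2 c2@3 c3@5, authorship ........
After op 3 (move_left): buffer="fxxkuosh" (len 8), cursors c1@1 c2@2 c3@4, authorship ........
After op 4 (move_right): buffer="fxxkuosh" (len 8), cursors c1@2 c2@3 c3@5, authorship ........
After op 5 (insert('g')): buffer="fxgxgkugosh" (len 11), cursors c1@3 c2@5 c3@8, authorship ..1.2..3...
After op 6 (move_left): buffer="fxgxgkugosh" (len 11), cursors c1@2 c2@4 c3@7, authorship ..1.2..3...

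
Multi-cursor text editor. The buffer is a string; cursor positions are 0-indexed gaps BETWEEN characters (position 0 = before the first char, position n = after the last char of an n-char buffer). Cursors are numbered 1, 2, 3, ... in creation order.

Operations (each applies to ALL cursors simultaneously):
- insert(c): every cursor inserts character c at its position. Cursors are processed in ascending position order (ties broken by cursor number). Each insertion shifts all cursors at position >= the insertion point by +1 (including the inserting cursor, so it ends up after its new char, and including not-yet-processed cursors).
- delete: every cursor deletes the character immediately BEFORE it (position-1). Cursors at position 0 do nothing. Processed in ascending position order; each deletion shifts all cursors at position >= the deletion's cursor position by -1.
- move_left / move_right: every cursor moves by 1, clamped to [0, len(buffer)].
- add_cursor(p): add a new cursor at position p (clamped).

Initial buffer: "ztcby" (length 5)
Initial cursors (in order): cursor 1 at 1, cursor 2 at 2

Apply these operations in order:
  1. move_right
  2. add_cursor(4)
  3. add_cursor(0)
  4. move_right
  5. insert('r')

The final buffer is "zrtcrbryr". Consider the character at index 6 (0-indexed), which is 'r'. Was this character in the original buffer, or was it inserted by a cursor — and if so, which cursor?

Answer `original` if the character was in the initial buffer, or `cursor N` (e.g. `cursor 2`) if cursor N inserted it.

Answer: cursor 2

Derivation:
After op 1 (move_right): buffer="ztcby" (len 5), cursors c1@2 c2@3, authorship .....
After op 2 (add_cursor(4)): buffer="ztcby" (len 5), cursors c1@2 c2@3 c3@4, authorship .....
After op 3 (add_cursor(0)): buffer="ztcby" (len 5), cursors c4@0 c1@2 c2@3 c3@4, authorship .....
After op 4 (move_right): buffer="ztcby" (len 5), cursors c4@1 c1@3 c2@4 c3@5, authorship .....
After op 5 (insert('r')): buffer="zrtcrbryr" (len 9), cursors c4@2 c1@5 c2@7 c3@9, authorship .4..1.2.3
Authorship (.=original, N=cursor N): . 4 . . 1 . 2 . 3
Index 6: author = 2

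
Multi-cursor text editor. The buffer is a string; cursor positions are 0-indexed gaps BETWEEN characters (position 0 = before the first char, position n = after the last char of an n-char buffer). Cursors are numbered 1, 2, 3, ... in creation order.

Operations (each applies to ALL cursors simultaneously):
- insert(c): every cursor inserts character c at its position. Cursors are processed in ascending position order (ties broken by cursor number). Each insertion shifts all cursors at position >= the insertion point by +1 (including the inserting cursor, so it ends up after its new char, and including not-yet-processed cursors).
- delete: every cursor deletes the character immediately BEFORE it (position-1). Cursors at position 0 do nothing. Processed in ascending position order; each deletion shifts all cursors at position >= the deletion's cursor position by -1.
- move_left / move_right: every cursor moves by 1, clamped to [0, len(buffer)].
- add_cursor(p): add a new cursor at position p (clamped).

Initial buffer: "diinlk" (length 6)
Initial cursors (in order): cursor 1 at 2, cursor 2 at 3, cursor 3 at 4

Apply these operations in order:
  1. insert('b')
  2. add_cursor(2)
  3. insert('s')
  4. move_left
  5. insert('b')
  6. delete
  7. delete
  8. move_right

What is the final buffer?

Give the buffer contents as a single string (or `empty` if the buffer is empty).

Answer: dssisnslk

Derivation:
After op 1 (insert('b')): buffer="dibibnblk" (len 9), cursors c1@3 c2@5 c3@7, authorship ..1.2.3..
After op 2 (add_cursor(2)): buffer="dibibnblk" (len 9), cursors c4@2 c1@3 c2@5 c3@7, authorship ..1.2.3..
After op 3 (insert('s')): buffer="disbsibsnbslk" (len 13), cursors c4@3 c1@5 c2@8 c3@11, authorship ..411.22.33..
After op 4 (move_left): buffer="disbsibsnbslk" (len 13), cursors c4@2 c1@4 c2@7 c3@10, authorship ..411.22.33..
After op 5 (insert('b')): buffer="dibsbbsibbsnbbslk" (len 17), cursors c4@3 c1@6 c2@10 c3@14, authorship ..44111.222.333..
After op 6 (delete): buffer="disbsibsnbslk" (len 13), cursors c4@2 c1@4 c2@7 c3@10, authorship ..411.22.33..
After op 7 (delete): buffer="dssisnslk" (len 9), cursors c4@1 c1@2 c2@4 c3@6, authorship .41.2.3..
After op 8 (move_right): buffer="dssisnslk" (len 9), cursors c4@2 c1@3 c2@5 c3@7, authorship .41.2.3..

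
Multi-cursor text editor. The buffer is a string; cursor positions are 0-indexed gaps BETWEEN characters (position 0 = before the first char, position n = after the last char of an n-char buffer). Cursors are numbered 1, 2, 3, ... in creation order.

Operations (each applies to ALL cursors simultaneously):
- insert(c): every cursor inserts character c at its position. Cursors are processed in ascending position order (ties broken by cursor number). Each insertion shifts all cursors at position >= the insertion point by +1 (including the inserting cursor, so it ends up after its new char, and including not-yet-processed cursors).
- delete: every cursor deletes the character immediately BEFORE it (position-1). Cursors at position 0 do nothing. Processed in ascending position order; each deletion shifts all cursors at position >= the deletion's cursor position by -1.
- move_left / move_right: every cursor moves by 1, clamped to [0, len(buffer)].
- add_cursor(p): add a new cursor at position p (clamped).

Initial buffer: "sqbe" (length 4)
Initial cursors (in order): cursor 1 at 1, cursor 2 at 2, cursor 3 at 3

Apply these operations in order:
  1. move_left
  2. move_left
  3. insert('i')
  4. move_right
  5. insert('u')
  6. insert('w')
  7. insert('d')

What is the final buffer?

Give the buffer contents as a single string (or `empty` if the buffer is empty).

After op 1 (move_left): buffer="sqbe" (len 4), cursors c1@0 c2@1 c3@2, authorship ....
After op 2 (move_left): buffer="sqbe" (len 4), cursors c1@0 c2@0 c3@1, authorship ....
After op 3 (insert('i')): buffer="iisiqbe" (len 7), cursors c1@2 c2@2 c3@4, authorship 12.3...
After op 4 (move_right): buffer="iisiqbe" (len 7), cursors c1@3 c2@3 c3@5, authorship 12.3...
After op 5 (insert('u')): buffer="iisuuiqube" (len 10), cursors c1@5 c2@5 c3@8, authorship 12.123.3..
After op 6 (insert('w')): buffer="iisuuwwiquwbe" (len 13), cursors c1@7 c2@7 c3@11, authorship 12.12123.33..
After op 7 (insert('d')): buffer="iisuuwwddiquwdbe" (len 16), cursors c1@9 c2@9 c3@14, authorship 12.1212123.333..

Answer: iisuuwwddiquwdbe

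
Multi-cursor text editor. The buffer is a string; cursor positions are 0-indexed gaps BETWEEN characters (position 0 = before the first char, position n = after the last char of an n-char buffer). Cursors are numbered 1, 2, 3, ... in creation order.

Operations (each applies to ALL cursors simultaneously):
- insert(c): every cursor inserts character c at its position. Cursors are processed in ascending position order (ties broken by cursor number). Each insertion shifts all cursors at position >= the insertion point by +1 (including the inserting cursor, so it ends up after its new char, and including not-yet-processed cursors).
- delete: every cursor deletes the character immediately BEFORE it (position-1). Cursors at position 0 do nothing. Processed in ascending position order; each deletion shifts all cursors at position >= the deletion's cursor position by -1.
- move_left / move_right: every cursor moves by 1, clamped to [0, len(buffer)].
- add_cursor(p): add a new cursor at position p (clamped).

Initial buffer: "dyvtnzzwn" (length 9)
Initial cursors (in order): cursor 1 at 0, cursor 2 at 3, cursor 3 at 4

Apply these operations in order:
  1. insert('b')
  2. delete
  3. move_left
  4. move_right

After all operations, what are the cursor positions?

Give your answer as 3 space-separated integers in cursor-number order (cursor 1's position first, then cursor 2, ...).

Answer: 1 3 4

Derivation:
After op 1 (insert('b')): buffer="bdyvbtbnzzwn" (len 12), cursors c1@1 c2@5 c3@7, authorship 1...2.3.....
After op 2 (delete): buffer="dyvtnzzwn" (len 9), cursors c1@0 c2@3 c3@4, authorship .........
After op 3 (move_left): buffer="dyvtnzzwn" (len 9), cursors c1@0 c2@2 c3@3, authorship .........
After op 4 (move_right): buffer="dyvtnzzwn" (len 9), cursors c1@1 c2@3 c3@4, authorship .........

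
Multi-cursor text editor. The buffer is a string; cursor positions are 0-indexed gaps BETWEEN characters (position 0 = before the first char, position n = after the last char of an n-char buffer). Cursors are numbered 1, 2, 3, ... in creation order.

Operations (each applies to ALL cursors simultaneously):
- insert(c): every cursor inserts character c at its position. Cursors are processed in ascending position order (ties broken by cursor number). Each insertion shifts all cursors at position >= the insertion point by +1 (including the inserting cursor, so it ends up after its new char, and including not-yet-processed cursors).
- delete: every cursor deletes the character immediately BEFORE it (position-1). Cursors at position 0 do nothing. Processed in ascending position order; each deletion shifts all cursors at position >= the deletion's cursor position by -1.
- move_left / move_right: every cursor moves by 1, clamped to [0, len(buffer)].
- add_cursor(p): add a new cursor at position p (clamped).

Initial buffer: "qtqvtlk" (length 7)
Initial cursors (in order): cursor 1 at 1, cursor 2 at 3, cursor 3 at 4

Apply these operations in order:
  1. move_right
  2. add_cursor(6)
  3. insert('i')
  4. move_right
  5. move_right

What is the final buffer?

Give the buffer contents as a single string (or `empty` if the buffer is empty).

After op 1 (move_right): buffer="qtqvtlk" (len 7), cursors c1@2 c2@4 c3@5, authorship .......
After op 2 (add_cursor(6)): buffer="qtqvtlk" (len 7), cursors c1@2 c2@4 c3@5 c4@6, authorship .......
After op 3 (insert('i')): buffer="qtiqvitilik" (len 11), cursors c1@3 c2@6 c3@8 c4@10, authorship ..1..2.3.4.
After op 4 (move_right): buffer="qtiqvitilik" (len 11), cursors c1@4 c2@7 c3@9 c4@11, authorship ..1..2.3.4.
After op 5 (move_right): buffer="qtiqvitilik" (len 11), cursors c1@5 c2@8 c3@10 c4@11, authorship ..1..2.3.4.

Answer: qtiqvitilik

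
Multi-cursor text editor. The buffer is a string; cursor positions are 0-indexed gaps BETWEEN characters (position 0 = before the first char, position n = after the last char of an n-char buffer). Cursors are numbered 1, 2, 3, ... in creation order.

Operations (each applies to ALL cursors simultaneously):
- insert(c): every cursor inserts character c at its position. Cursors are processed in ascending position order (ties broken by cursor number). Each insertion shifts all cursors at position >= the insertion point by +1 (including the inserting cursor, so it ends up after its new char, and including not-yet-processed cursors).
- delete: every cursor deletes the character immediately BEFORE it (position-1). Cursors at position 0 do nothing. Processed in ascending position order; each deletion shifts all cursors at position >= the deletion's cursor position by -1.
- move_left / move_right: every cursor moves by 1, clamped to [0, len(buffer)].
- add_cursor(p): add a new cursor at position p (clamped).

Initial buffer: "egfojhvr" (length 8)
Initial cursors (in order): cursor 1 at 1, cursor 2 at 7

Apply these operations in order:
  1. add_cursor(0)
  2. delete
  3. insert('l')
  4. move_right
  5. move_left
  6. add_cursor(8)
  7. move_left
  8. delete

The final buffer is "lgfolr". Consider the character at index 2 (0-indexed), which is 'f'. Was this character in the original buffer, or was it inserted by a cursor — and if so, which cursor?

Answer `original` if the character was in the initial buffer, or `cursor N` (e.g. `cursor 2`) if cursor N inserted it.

Answer: original

Derivation:
After op 1 (add_cursor(0)): buffer="egfojhvr" (len 8), cursors c3@0 c1@1 c2@7, authorship ........
After op 2 (delete): buffer="gfojhr" (len 6), cursors c1@0 c3@0 c2@5, authorship ......
After op 3 (insert('l')): buffer="llgfojhlr" (len 9), cursors c1@2 c3@2 c2@8, authorship 13.....2.
After op 4 (move_right): buffer="llgfojhlr" (len 9), cursors c1@3 c3@3 c2@9, authorship 13.....2.
After op 5 (move_left): buffer="llgfojhlr" (len 9), cursors c1@2 c3@2 c2@8, authorship 13.....2.
After op 6 (add_cursor(8)): buffer="llgfojhlr" (len 9), cursors c1@2 c3@2 c2@8 c4@8, authorship 13.....2.
After op 7 (move_left): buffer="llgfojhlr" (len 9), cursors c1@1 c3@1 c2@7 c4@7, authorship 13.....2.
After op 8 (delete): buffer="lgfolr" (len 6), cursors c1@0 c3@0 c2@4 c4@4, authorship 3...2.
Authorship (.=original, N=cursor N): 3 . . . 2 .
Index 2: author = original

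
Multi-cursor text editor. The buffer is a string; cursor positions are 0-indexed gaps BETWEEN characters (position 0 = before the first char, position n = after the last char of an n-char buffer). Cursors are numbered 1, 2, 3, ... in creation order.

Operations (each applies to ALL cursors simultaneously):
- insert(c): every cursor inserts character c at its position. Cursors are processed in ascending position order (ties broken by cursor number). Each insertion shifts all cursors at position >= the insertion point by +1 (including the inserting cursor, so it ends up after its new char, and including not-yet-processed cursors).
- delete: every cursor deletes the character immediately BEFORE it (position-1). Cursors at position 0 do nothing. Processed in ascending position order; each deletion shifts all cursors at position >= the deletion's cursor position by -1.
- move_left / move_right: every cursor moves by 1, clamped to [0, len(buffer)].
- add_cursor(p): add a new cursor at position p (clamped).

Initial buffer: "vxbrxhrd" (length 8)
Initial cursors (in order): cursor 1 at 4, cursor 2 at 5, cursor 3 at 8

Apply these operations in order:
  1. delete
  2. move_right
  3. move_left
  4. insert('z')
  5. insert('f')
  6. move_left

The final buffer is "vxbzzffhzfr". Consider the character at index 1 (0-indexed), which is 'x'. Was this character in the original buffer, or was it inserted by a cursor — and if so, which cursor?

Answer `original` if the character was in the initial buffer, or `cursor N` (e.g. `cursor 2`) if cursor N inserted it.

Answer: original

Derivation:
After op 1 (delete): buffer="vxbhr" (len 5), cursors c1@3 c2@3 c3@5, authorship .....
After op 2 (move_right): buffer="vxbhr" (len 5), cursors c1@4 c2@4 c3@5, authorship .....
After op 3 (move_left): buffer="vxbhr" (len 5), cursors c1@3 c2@3 c3@4, authorship .....
After op 4 (insert('z')): buffer="vxbzzhzr" (len 8), cursors c1@5 c2@5 c3@7, authorship ...12.3.
After op 5 (insert('f')): buffer="vxbzzffhzfr" (len 11), cursors c1@7 c2@7 c3@10, authorship ...1212.33.
After op 6 (move_left): buffer="vxbzzffhzfr" (len 11), cursors c1@6 c2@6 c3@9, authorship ...1212.33.
Authorship (.=original, N=cursor N): . . . 1 2 1 2 . 3 3 .
Index 1: author = original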